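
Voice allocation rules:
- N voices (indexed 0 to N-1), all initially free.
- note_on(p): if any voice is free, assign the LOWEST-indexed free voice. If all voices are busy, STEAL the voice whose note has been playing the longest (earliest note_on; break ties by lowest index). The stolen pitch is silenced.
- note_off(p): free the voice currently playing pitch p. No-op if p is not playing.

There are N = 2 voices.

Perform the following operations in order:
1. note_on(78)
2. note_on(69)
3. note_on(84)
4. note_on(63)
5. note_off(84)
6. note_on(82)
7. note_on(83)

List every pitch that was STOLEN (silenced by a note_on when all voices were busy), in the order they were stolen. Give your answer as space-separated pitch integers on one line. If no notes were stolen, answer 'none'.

Op 1: note_on(78): voice 0 is free -> assigned | voices=[78 -]
Op 2: note_on(69): voice 1 is free -> assigned | voices=[78 69]
Op 3: note_on(84): all voices busy, STEAL voice 0 (pitch 78, oldest) -> assign | voices=[84 69]
Op 4: note_on(63): all voices busy, STEAL voice 1 (pitch 69, oldest) -> assign | voices=[84 63]
Op 5: note_off(84): free voice 0 | voices=[- 63]
Op 6: note_on(82): voice 0 is free -> assigned | voices=[82 63]
Op 7: note_on(83): all voices busy, STEAL voice 1 (pitch 63, oldest) -> assign | voices=[82 83]

Answer: 78 69 63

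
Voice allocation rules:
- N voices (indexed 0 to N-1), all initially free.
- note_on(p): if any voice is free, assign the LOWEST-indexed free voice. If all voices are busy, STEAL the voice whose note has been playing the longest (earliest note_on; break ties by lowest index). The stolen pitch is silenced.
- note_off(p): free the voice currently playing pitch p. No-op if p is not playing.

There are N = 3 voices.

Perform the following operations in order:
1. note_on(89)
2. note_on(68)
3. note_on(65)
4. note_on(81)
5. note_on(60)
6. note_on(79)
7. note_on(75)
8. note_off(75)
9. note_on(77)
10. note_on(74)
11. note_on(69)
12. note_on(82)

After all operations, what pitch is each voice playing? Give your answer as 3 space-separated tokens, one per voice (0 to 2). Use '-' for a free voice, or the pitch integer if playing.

Answer: 82 74 69

Derivation:
Op 1: note_on(89): voice 0 is free -> assigned | voices=[89 - -]
Op 2: note_on(68): voice 1 is free -> assigned | voices=[89 68 -]
Op 3: note_on(65): voice 2 is free -> assigned | voices=[89 68 65]
Op 4: note_on(81): all voices busy, STEAL voice 0 (pitch 89, oldest) -> assign | voices=[81 68 65]
Op 5: note_on(60): all voices busy, STEAL voice 1 (pitch 68, oldest) -> assign | voices=[81 60 65]
Op 6: note_on(79): all voices busy, STEAL voice 2 (pitch 65, oldest) -> assign | voices=[81 60 79]
Op 7: note_on(75): all voices busy, STEAL voice 0 (pitch 81, oldest) -> assign | voices=[75 60 79]
Op 8: note_off(75): free voice 0 | voices=[- 60 79]
Op 9: note_on(77): voice 0 is free -> assigned | voices=[77 60 79]
Op 10: note_on(74): all voices busy, STEAL voice 1 (pitch 60, oldest) -> assign | voices=[77 74 79]
Op 11: note_on(69): all voices busy, STEAL voice 2 (pitch 79, oldest) -> assign | voices=[77 74 69]
Op 12: note_on(82): all voices busy, STEAL voice 0 (pitch 77, oldest) -> assign | voices=[82 74 69]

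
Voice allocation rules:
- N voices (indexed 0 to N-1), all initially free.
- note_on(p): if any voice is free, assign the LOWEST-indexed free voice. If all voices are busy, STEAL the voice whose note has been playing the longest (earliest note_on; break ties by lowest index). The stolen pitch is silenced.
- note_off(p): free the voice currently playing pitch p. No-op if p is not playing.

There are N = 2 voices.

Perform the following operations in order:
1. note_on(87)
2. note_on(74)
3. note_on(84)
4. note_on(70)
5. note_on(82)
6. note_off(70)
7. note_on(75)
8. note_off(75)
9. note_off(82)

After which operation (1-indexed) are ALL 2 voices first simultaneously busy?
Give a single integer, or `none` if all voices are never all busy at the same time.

Op 1: note_on(87): voice 0 is free -> assigned | voices=[87 -]
Op 2: note_on(74): voice 1 is free -> assigned | voices=[87 74]
Op 3: note_on(84): all voices busy, STEAL voice 0 (pitch 87, oldest) -> assign | voices=[84 74]
Op 4: note_on(70): all voices busy, STEAL voice 1 (pitch 74, oldest) -> assign | voices=[84 70]
Op 5: note_on(82): all voices busy, STEAL voice 0 (pitch 84, oldest) -> assign | voices=[82 70]
Op 6: note_off(70): free voice 1 | voices=[82 -]
Op 7: note_on(75): voice 1 is free -> assigned | voices=[82 75]
Op 8: note_off(75): free voice 1 | voices=[82 -]
Op 9: note_off(82): free voice 0 | voices=[- -]

Answer: 2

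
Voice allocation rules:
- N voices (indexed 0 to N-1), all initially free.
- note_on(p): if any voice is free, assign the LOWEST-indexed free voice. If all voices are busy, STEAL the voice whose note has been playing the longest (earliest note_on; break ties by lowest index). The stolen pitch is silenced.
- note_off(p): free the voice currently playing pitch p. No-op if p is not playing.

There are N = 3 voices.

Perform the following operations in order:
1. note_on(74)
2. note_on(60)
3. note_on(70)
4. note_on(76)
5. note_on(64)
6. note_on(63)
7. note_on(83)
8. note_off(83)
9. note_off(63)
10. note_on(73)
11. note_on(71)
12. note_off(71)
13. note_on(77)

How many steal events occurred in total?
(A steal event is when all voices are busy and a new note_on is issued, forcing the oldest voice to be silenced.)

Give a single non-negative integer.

Op 1: note_on(74): voice 0 is free -> assigned | voices=[74 - -]
Op 2: note_on(60): voice 1 is free -> assigned | voices=[74 60 -]
Op 3: note_on(70): voice 2 is free -> assigned | voices=[74 60 70]
Op 4: note_on(76): all voices busy, STEAL voice 0 (pitch 74, oldest) -> assign | voices=[76 60 70]
Op 5: note_on(64): all voices busy, STEAL voice 1 (pitch 60, oldest) -> assign | voices=[76 64 70]
Op 6: note_on(63): all voices busy, STEAL voice 2 (pitch 70, oldest) -> assign | voices=[76 64 63]
Op 7: note_on(83): all voices busy, STEAL voice 0 (pitch 76, oldest) -> assign | voices=[83 64 63]
Op 8: note_off(83): free voice 0 | voices=[- 64 63]
Op 9: note_off(63): free voice 2 | voices=[- 64 -]
Op 10: note_on(73): voice 0 is free -> assigned | voices=[73 64 -]
Op 11: note_on(71): voice 2 is free -> assigned | voices=[73 64 71]
Op 12: note_off(71): free voice 2 | voices=[73 64 -]
Op 13: note_on(77): voice 2 is free -> assigned | voices=[73 64 77]

Answer: 4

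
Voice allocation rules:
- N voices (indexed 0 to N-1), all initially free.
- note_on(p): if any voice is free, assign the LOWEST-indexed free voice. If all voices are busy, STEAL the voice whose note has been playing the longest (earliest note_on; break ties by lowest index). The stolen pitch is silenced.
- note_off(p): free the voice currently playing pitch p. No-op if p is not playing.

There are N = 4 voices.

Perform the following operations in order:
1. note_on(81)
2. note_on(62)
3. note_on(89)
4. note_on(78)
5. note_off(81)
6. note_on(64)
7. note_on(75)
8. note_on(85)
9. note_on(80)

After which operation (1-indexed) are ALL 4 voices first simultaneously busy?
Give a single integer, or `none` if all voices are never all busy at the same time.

Answer: 4

Derivation:
Op 1: note_on(81): voice 0 is free -> assigned | voices=[81 - - -]
Op 2: note_on(62): voice 1 is free -> assigned | voices=[81 62 - -]
Op 3: note_on(89): voice 2 is free -> assigned | voices=[81 62 89 -]
Op 4: note_on(78): voice 3 is free -> assigned | voices=[81 62 89 78]
Op 5: note_off(81): free voice 0 | voices=[- 62 89 78]
Op 6: note_on(64): voice 0 is free -> assigned | voices=[64 62 89 78]
Op 7: note_on(75): all voices busy, STEAL voice 1 (pitch 62, oldest) -> assign | voices=[64 75 89 78]
Op 8: note_on(85): all voices busy, STEAL voice 2 (pitch 89, oldest) -> assign | voices=[64 75 85 78]
Op 9: note_on(80): all voices busy, STEAL voice 3 (pitch 78, oldest) -> assign | voices=[64 75 85 80]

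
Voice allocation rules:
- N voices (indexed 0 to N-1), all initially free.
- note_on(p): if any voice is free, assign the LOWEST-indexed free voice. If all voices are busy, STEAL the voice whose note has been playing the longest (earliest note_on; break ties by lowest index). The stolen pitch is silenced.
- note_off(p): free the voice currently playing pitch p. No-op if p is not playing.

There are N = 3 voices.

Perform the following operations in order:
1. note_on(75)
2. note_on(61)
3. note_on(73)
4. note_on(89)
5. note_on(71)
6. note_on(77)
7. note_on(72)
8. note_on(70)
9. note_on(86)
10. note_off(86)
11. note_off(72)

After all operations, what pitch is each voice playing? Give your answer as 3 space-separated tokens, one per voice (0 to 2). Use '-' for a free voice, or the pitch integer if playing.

Op 1: note_on(75): voice 0 is free -> assigned | voices=[75 - -]
Op 2: note_on(61): voice 1 is free -> assigned | voices=[75 61 -]
Op 3: note_on(73): voice 2 is free -> assigned | voices=[75 61 73]
Op 4: note_on(89): all voices busy, STEAL voice 0 (pitch 75, oldest) -> assign | voices=[89 61 73]
Op 5: note_on(71): all voices busy, STEAL voice 1 (pitch 61, oldest) -> assign | voices=[89 71 73]
Op 6: note_on(77): all voices busy, STEAL voice 2 (pitch 73, oldest) -> assign | voices=[89 71 77]
Op 7: note_on(72): all voices busy, STEAL voice 0 (pitch 89, oldest) -> assign | voices=[72 71 77]
Op 8: note_on(70): all voices busy, STEAL voice 1 (pitch 71, oldest) -> assign | voices=[72 70 77]
Op 9: note_on(86): all voices busy, STEAL voice 2 (pitch 77, oldest) -> assign | voices=[72 70 86]
Op 10: note_off(86): free voice 2 | voices=[72 70 -]
Op 11: note_off(72): free voice 0 | voices=[- 70 -]

Answer: - 70 -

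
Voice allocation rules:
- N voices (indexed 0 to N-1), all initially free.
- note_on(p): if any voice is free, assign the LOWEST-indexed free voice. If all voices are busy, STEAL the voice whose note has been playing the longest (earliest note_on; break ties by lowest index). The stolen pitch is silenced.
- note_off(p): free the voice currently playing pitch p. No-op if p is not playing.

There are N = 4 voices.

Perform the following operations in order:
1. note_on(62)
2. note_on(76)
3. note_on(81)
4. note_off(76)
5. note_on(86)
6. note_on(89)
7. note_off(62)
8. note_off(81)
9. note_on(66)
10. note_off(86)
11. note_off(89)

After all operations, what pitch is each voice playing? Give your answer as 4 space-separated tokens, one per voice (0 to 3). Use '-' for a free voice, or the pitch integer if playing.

Answer: 66 - - -

Derivation:
Op 1: note_on(62): voice 0 is free -> assigned | voices=[62 - - -]
Op 2: note_on(76): voice 1 is free -> assigned | voices=[62 76 - -]
Op 3: note_on(81): voice 2 is free -> assigned | voices=[62 76 81 -]
Op 4: note_off(76): free voice 1 | voices=[62 - 81 -]
Op 5: note_on(86): voice 1 is free -> assigned | voices=[62 86 81 -]
Op 6: note_on(89): voice 3 is free -> assigned | voices=[62 86 81 89]
Op 7: note_off(62): free voice 0 | voices=[- 86 81 89]
Op 8: note_off(81): free voice 2 | voices=[- 86 - 89]
Op 9: note_on(66): voice 0 is free -> assigned | voices=[66 86 - 89]
Op 10: note_off(86): free voice 1 | voices=[66 - - 89]
Op 11: note_off(89): free voice 3 | voices=[66 - - -]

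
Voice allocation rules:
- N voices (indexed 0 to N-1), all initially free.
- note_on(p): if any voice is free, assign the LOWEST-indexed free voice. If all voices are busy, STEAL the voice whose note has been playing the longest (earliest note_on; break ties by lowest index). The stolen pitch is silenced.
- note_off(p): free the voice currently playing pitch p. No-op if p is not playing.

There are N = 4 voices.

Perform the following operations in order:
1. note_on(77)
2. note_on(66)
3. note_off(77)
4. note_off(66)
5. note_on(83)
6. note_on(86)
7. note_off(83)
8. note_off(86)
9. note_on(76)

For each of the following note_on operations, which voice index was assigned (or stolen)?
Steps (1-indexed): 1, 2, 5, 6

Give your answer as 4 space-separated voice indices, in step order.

Answer: 0 1 0 1

Derivation:
Op 1: note_on(77): voice 0 is free -> assigned | voices=[77 - - -]
Op 2: note_on(66): voice 1 is free -> assigned | voices=[77 66 - -]
Op 3: note_off(77): free voice 0 | voices=[- 66 - -]
Op 4: note_off(66): free voice 1 | voices=[- - - -]
Op 5: note_on(83): voice 0 is free -> assigned | voices=[83 - - -]
Op 6: note_on(86): voice 1 is free -> assigned | voices=[83 86 - -]
Op 7: note_off(83): free voice 0 | voices=[- 86 - -]
Op 8: note_off(86): free voice 1 | voices=[- - - -]
Op 9: note_on(76): voice 0 is free -> assigned | voices=[76 - - -]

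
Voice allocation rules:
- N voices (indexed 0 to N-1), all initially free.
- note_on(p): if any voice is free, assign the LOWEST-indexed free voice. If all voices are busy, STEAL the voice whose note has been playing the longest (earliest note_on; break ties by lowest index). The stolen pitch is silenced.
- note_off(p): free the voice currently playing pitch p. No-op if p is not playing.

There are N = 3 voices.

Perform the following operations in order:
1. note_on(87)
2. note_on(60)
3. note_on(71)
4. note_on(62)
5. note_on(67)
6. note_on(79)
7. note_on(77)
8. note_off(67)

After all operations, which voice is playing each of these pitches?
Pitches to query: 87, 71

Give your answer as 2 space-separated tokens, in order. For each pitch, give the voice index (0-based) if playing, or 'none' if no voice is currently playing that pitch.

Op 1: note_on(87): voice 0 is free -> assigned | voices=[87 - -]
Op 2: note_on(60): voice 1 is free -> assigned | voices=[87 60 -]
Op 3: note_on(71): voice 2 is free -> assigned | voices=[87 60 71]
Op 4: note_on(62): all voices busy, STEAL voice 0 (pitch 87, oldest) -> assign | voices=[62 60 71]
Op 5: note_on(67): all voices busy, STEAL voice 1 (pitch 60, oldest) -> assign | voices=[62 67 71]
Op 6: note_on(79): all voices busy, STEAL voice 2 (pitch 71, oldest) -> assign | voices=[62 67 79]
Op 7: note_on(77): all voices busy, STEAL voice 0 (pitch 62, oldest) -> assign | voices=[77 67 79]
Op 8: note_off(67): free voice 1 | voices=[77 - 79]

Answer: none none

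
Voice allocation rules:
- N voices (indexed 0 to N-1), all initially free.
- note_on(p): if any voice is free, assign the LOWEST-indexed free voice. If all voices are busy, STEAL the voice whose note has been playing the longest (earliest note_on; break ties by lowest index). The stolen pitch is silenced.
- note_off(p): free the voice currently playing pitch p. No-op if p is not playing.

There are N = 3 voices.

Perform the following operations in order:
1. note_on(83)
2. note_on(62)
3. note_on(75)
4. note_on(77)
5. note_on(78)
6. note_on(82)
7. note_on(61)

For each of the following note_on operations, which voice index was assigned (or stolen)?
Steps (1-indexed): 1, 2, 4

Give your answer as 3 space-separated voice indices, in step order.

Op 1: note_on(83): voice 0 is free -> assigned | voices=[83 - -]
Op 2: note_on(62): voice 1 is free -> assigned | voices=[83 62 -]
Op 3: note_on(75): voice 2 is free -> assigned | voices=[83 62 75]
Op 4: note_on(77): all voices busy, STEAL voice 0 (pitch 83, oldest) -> assign | voices=[77 62 75]
Op 5: note_on(78): all voices busy, STEAL voice 1 (pitch 62, oldest) -> assign | voices=[77 78 75]
Op 6: note_on(82): all voices busy, STEAL voice 2 (pitch 75, oldest) -> assign | voices=[77 78 82]
Op 7: note_on(61): all voices busy, STEAL voice 0 (pitch 77, oldest) -> assign | voices=[61 78 82]

Answer: 0 1 0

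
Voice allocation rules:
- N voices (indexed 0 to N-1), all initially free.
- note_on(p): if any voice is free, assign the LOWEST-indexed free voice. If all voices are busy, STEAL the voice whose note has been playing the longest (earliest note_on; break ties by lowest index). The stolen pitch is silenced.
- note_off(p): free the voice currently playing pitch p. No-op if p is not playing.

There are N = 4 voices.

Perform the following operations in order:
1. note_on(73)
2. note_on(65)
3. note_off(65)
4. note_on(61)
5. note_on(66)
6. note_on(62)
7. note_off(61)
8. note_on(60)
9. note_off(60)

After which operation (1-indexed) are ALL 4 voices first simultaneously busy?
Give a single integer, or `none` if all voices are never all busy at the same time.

Answer: 6

Derivation:
Op 1: note_on(73): voice 0 is free -> assigned | voices=[73 - - -]
Op 2: note_on(65): voice 1 is free -> assigned | voices=[73 65 - -]
Op 3: note_off(65): free voice 1 | voices=[73 - - -]
Op 4: note_on(61): voice 1 is free -> assigned | voices=[73 61 - -]
Op 5: note_on(66): voice 2 is free -> assigned | voices=[73 61 66 -]
Op 6: note_on(62): voice 3 is free -> assigned | voices=[73 61 66 62]
Op 7: note_off(61): free voice 1 | voices=[73 - 66 62]
Op 8: note_on(60): voice 1 is free -> assigned | voices=[73 60 66 62]
Op 9: note_off(60): free voice 1 | voices=[73 - 66 62]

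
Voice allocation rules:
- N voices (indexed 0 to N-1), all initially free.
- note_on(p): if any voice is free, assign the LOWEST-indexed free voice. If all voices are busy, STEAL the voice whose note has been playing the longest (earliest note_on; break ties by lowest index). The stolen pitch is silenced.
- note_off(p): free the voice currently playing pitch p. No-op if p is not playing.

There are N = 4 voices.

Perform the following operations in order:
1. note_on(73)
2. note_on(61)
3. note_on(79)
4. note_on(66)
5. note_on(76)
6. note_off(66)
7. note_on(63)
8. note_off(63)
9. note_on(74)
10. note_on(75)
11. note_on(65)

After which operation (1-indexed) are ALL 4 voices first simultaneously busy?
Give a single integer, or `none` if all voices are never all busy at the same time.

Answer: 4

Derivation:
Op 1: note_on(73): voice 0 is free -> assigned | voices=[73 - - -]
Op 2: note_on(61): voice 1 is free -> assigned | voices=[73 61 - -]
Op 3: note_on(79): voice 2 is free -> assigned | voices=[73 61 79 -]
Op 4: note_on(66): voice 3 is free -> assigned | voices=[73 61 79 66]
Op 5: note_on(76): all voices busy, STEAL voice 0 (pitch 73, oldest) -> assign | voices=[76 61 79 66]
Op 6: note_off(66): free voice 3 | voices=[76 61 79 -]
Op 7: note_on(63): voice 3 is free -> assigned | voices=[76 61 79 63]
Op 8: note_off(63): free voice 3 | voices=[76 61 79 -]
Op 9: note_on(74): voice 3 is free -> assigned | voices=[76 61 79 74]
Op 10: note_on(75): all voices busy, STEAL voice 1 (pitch 61, oldest) -> assign | voices=[76 75 79 74]
Op 11: note_on(65): all voices busy, STEAL voice 2 (pitch 79, oldest) -> assign | voices=[76 75 65 74]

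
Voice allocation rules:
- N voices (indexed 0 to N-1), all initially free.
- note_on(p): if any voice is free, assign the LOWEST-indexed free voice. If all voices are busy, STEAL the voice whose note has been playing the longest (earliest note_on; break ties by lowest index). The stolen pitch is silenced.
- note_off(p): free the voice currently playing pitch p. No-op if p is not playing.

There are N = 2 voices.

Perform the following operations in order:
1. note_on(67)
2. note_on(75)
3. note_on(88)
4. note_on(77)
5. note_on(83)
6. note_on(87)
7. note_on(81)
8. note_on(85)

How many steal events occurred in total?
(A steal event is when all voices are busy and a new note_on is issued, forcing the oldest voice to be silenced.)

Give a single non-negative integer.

Answer: 6

Derivation:
Op 1: note_on(67): voice 0 is free -> assigned | voices=[67 -]
Op 2: note_on(75): voice 1 is free -> assigned | voices=[67 75]
Op 3: note_on(88): all voices busy, STEAL voice 0 (pitch 67, oldest) -> assign | voices=[88 75]
Op 4: note_on(77): all voices busy, STEAL voice 1 (pitch 75, oldest) -> assign | voices=[88 77]
Op 5: note_on(83): all voices busy, STEAL voice 0 (pitch 88, oldest) -> assign | voices=[83 77]
Op 6: note_on(87): all voices busy, STEAL voice 1 (pitch 77, oldest) -> assign | voices=[83 87]
Op 7: note_on(81): all voices busy, STEAL voice 0 (pitch 83, oldest) -> assign | voices=[81 87]
Op 8: note_on(85): all voices busy, STEAL voice 1 (pitch 87, oldest) -> assign | voices=[81 85]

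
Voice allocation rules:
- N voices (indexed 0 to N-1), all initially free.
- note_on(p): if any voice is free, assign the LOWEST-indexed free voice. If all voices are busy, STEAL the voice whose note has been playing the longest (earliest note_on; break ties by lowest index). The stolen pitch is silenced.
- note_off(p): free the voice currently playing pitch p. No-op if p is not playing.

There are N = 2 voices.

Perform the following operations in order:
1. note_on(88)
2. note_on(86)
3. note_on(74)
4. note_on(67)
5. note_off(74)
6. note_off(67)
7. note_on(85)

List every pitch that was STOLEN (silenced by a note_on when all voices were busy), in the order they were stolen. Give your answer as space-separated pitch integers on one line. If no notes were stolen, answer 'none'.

Answer: 88 86

Derivation:
Op 1: note_on(88): voice 0 is free -> assigned | voices=[88 -]
Op 2: note_on(86): voice 1 is free -> assigned | voices=[88 86]
Op 3: note_on(74): all voices busy, STEAL voice 0 (pitch 88, oldest) -> assign | voices=[74 86]
Op 4: note_on(67): all voices busy, STEAL voice 1 (pitch 86, oldest) -> assign | voices=[74 67]
Op 5: note_off(74): free voice 0 | voices=[- 67]
Op 6: note_off(67): free voice 1 | voices=[- -]
Op 7: note_on(85): voice 0 is free -> assigned | voices=[85 -]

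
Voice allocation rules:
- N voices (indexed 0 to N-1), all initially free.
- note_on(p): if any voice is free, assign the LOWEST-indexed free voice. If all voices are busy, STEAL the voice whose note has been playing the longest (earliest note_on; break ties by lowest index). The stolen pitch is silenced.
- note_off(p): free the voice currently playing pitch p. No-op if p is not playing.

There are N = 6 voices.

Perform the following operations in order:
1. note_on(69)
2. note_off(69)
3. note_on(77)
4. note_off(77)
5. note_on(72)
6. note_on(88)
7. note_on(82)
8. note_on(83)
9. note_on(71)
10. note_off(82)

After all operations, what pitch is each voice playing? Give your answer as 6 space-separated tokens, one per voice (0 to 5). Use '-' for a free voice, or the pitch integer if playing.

Op 1: note_on(69): voice 0 is free -> assigned | voices=[69 - - - - -]
Op 2: note_off(69): free voice 0 | voices=[- - - - - -]
Op 3: note_on(77): voice 0 is free -> assigned | voices=[77 - - - - -]
Op 4: note_off(77): free voice 0 | voices=[- - - - - -]
Op 5: note_on(72): voice 0 is free -> assigned | voices=[72 - - - - -]
Op 6: note_on(88): voice 1 is free -> assigned | voices=[72 88 - - - -]
Op 7: note_on(82): voice 2 is free -> assigned | voices=[72 88 82 - - -]
Op 8: note_on(83): voice 3 is free -> assigned | voices=[72 88 82 83 - -]
Op 9: note_on(71): voice 4 is free -> assigned | voices=[72 88 82 83 71 -]
Op 10: note_off(82): free voice 2 | voices=[72 88 - 83 71 -]

Answer: 72 88 - 83 71 -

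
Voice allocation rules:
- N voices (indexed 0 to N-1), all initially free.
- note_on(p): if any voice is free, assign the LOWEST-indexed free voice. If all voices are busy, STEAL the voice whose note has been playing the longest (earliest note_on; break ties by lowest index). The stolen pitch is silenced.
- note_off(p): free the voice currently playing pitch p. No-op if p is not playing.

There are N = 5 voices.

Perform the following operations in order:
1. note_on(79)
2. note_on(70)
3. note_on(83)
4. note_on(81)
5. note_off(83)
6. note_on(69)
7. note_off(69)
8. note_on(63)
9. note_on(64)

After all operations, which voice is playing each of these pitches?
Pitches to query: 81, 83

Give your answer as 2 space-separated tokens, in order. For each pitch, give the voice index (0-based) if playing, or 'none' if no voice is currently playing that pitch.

Op 1: note_on(79): voice 0 is free -> assigned | voices=[79 - - - -]
Op 2: note_on(70): voice 1 is free -> assigned | voices=[79 70 - - -]
Op 3: note_on(83): voice 2 is free -> assigned | voices=[79 70 83 - -]
Op 4: note_on(81): voice 3 is free -> assigned | voices=[79 70 83 81 -]
Op 5: note_off(83): free voice 2 | voices=[79 70 - 81 -]
Op 6: note_on(69): voice 2 is free -> assigned | voices=[79 70 69 81 -]
Op 7: note_off(69): free voice 2 | voices=[79 70 - 81 -]
Op 8: note_on(63): voice 2 is free -> assigned | voices=[79 70 63 81 -]
Op 9: note_on(64): voice 4 is free -> assigned | voices=[79 70 63 81 64]

Answer: 3 none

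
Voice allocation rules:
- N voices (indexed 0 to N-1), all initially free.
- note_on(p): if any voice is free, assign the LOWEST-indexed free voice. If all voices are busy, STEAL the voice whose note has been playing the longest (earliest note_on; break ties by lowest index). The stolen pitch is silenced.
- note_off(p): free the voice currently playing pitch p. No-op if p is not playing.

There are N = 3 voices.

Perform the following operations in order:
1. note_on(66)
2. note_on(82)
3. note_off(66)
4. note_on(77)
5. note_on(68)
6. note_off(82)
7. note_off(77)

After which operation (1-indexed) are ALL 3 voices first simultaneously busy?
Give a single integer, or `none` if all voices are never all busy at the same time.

Op 1: note_on(66): voice 0 is free -> assigned | voices=[66 - -]
Op 2: note_on(82): voice 1 is free -> assigned | voices=[66 82 -]
Op 3: note_off(66): free voice 0 | voices=[- 82 -]
Op 4: note_on(77): voice 0 is free -> assigned | voices=[77 82 -]
Op 5: note_on(68): voice 2 is free -> assigned | voices=[77 82 68]
Op 6: note_off(82): free voice 1 | voices=[77 - 68]
Op 7: note_off(77): free voice 0 | voices=[- - 68]

Answer: 5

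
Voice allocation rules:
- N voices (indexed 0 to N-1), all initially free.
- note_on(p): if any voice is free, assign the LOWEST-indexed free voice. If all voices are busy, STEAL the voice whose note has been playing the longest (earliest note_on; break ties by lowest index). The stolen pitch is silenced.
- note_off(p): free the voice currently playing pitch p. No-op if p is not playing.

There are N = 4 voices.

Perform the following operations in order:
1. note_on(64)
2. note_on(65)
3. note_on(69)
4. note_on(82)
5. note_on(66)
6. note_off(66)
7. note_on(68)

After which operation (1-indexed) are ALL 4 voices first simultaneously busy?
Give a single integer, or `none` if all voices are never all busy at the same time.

Op 1: note_on(64): voice 0 is free -> assigned | voices=[64 - - -]
Op 2: note_on(65): voice 1 is free -> assigned | voices=[64 65 - -]
Op 3: note_on(69): voice 2 is free -> assigned | voices=[64 65 69 -]
Op 4: note_on(82): voice 3 is free -> assigned | voices=[64 65 69 82]
Op 5: note_on(66): all voices busy, STEAL voice 0 (pitch 64, oldest) -> assign | voices=[66 65 69 82]
Op 6: note_off(66): free voice 0 | voices=[- 65 69 82]
Op 7: note_on(68): voice 0 is free -> assigned | voices=[68 65 69 82]

Answer: 4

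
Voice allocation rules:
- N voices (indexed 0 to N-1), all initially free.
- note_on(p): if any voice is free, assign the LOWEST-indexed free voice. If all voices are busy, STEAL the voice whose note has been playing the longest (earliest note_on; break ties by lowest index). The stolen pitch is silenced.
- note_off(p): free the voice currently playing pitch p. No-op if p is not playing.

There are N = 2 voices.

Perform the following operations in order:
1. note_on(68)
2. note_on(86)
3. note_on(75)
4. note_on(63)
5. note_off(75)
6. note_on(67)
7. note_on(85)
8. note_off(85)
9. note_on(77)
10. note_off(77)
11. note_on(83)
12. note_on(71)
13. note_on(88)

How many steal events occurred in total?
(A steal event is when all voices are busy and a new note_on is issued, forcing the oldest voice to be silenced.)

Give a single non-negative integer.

Answer: 5

Derivation:
Op 1: note_on(68): voice 0 is free -> assigned | voices=[68 -]
Op 2: note_on(86): voice 1 is free -> assigned | voices=[68 86]
Op 3: note_on(75): all voices busy, STEAL voice 0 (pitch 68, oldest) -> assign | voices=[75 86]
Op 4: note_on(63): all voices busy, STEAL voice 1 (pitch 86, oldest) -> assign | voices=[75 63]
Op 5: note_off(75): free voice 0 | voices=[- 63]
Op 6: note_on(67): voice 0 is free -> assigned | voices=[67 63]
Op 7: note_on(85): all voices busy, STEAL voice 1 (pitch 63, oldest) -> assign | voices=[67 85]
Op 8: note_off(85): free voice 1 | voices=[67 -]
Op 9: note_on(77): voice 1 is free -> assigned | voices=[67 77]
Op 10: note_off(77): free voice 1 | voices=[67 -]
Op 11: note_on(83): voice 1 is free -> assigned | voices=[67 83]
Op 12: note_on(71): all voices busy, STEAL voice 0 (pitch 67, oldest) -> assign | voices=[71 83]
Op 13: note_on(88): all voices busy, STEAL voice 1 (pitch 83, oldest) -> assign | voices=[71 88]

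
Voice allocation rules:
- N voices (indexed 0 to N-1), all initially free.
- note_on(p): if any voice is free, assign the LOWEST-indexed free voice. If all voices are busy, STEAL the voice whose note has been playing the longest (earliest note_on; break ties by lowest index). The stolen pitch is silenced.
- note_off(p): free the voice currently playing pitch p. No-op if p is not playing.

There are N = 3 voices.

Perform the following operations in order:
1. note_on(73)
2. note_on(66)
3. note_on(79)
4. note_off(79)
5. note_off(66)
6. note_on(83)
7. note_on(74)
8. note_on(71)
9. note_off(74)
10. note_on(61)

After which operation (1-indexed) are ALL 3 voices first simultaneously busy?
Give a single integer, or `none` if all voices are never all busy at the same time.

Op 1: note_on(73): voice 0 is free -> assigned | voices=[73 - -]
Op 2: note_on(66): voice 1 is free -> assigned | voices=[73 66 -]
Op 3: note_on(79): voice 2 is free -> assigned | voices=[73 66 79]
Op 4: note_off(79): free voice 2 | voices=[73 66 -]
Op 5: note_off(66): free voice 1 | voices=[73 - -]
Op 6: note_on(83): voice 1 is free -> assigned | voices=[73 83 -]
Op 7: note_on(74): voice 2 is free -> assigned | voices=[73 83 74]
Op 8: note_on(71): all voices busy, STEAL voice 0 (pitch 73, oldest) -> assign | voices=[71 83 74]
Op 9: note_off(74): free voice 2 | voices=[71 83 -]
Op 10: note_on(61): voice 2 is free -> assigned | voices=[71 83 61]

Answer: 3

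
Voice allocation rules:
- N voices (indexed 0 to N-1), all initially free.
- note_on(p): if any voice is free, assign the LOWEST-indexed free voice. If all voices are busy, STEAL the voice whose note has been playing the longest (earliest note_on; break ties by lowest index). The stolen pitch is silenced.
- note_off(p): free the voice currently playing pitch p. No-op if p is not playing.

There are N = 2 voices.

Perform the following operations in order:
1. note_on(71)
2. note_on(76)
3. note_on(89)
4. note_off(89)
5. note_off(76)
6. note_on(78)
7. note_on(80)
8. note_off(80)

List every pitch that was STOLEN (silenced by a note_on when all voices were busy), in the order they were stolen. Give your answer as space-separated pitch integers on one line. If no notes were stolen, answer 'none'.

Answer: 71

Derivation:
Op 1: note_on(71): voice 0 is free -> assigned | voices=[71 -]
Op 2: note_on(76): voice 1 is free -> assigned | voices=[71 76]
Op 3: note_on(89): all voices busy, STEAL voice 0 (pitch 71, oldest) -> assign | voices=[89 76]
Op 4: note_off(89): free voice 0 | voices=[- 76]
Op 5: note_off(76): free voice 1 | voices=[- -]
Op 6: note_on(78): voice 0 is free -> assigned | voices=[78 -]
Op 7: note_on(80): voice 1 is free -> assigned | voices=[78 80]
Op 8: note_off(80): free voice 1 | voices=[78 -]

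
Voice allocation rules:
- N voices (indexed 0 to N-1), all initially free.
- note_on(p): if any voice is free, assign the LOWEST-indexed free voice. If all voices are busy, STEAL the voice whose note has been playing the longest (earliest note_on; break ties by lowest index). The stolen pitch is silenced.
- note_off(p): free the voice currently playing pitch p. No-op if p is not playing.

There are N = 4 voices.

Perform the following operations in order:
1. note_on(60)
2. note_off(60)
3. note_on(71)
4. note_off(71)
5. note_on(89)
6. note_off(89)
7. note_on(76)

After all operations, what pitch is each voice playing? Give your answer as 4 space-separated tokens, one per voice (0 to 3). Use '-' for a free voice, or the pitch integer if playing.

Op 1: note_on(60): voice 0 is free -> assigned | voices=[60 - - -]
Op 2: note_off(60): free voice 0 | voices=[- - - -]
Op 3: note_on(71): voice 0 is free -> assigned | voices=[71 - - -]
Op 4: note_off(71): free voice 0 | voices=[- - - -]
Op 5: note_on(89): voice 0 is free -> assigned | voices=[89 - - -]
Op 6: note_off(89): free voice 0 | voices=[- - - -]
Op 7: note_on(76): voice 0 is free -> assigned | voices=[76 - - -]

Answer: 76 - - -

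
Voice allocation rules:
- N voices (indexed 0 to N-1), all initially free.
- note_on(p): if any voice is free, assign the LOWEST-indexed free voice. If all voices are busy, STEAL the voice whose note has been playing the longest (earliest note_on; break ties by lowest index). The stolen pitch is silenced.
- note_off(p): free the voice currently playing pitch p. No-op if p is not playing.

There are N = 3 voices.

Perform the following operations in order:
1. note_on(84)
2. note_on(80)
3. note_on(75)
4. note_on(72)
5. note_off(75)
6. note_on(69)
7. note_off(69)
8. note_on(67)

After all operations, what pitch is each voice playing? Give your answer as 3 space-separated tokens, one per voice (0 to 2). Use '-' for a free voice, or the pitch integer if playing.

Op 1: note_on(84): voice 0 is free -> assigned | voices=[84 - -]
Op 2: note_on(80): voice 1 is free -> assigned | voices=[84 80 -]
Op 3: note_on(75): voice 2 is free -> assigned | voices=[84 80 75]
Op 4: note_on(72): all voices busy, STEAL voice 0 (pitch 84, oldest) -> assign | voices=[72 80 75]
Op 5: note_off(75): free voice 2 | voices=[72 80 -]
Op 6: note_on(69): voice 2 is free -> assigned | voices=[72 80 69]
Op 7: note_off(69): free voice 2 | voices=[72 80 -]
Op 8: note_on(67): voice 2 is free -> assigned | voices=[72 80 67]

Answer: 72 80 67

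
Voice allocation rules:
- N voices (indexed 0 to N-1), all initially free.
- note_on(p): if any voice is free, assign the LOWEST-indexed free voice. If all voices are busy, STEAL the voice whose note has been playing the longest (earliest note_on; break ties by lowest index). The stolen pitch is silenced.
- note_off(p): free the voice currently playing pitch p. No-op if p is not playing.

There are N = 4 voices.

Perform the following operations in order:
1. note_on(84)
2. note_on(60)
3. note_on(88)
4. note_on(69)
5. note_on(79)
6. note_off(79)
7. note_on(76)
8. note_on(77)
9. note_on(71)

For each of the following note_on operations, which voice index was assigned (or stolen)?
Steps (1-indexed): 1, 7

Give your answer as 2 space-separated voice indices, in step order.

Answer: 0 0

Derivation:
Op 1: note_on(84): voice 0 is free -> assigned | voices=[84 - - -]
Op 2: note_on(60): voice 1 is free -> assigned | voices=[84 60 - -]
Op 3: note_on(88): voice 2 is free -> assigned | voices=[84 60 88 -]
Op 4: note_on(69): voice 3 is free -> assigned | voices=[84 60 88 69]
Op 5: note_on(79): all voices busy, STEAL voice 0 (pitch 84, oldest) -> assign | voices=[79 60 88 69]
Op 6: note_off(79): free voice 0 | voices=[- 60 88 69]
Op 7: note_on(76): voice 0 is free -> assigned | voices=[76 60 88 69]
Op 8: note_on(77): all voices busy, STEAL voice 1 (pitch 60, oldest) -> assign | voices=[76 77 88 69]
Op 9: note_on(71): all voices busy, STEAL voice 2 (pitch 88, oldest) -> assign | voices=[76 77 71 69]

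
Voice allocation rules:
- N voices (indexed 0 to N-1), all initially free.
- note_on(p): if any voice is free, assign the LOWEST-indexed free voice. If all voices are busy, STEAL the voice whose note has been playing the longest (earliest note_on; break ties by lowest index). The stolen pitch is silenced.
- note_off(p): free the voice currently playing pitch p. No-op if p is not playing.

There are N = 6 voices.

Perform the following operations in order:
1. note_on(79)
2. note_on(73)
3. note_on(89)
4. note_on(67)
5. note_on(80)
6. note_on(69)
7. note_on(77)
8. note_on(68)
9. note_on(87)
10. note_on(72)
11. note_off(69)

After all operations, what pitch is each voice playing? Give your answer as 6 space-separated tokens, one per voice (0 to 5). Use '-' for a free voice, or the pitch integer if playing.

Op 1: note_on(79): voice 0 is free -> assigned | voices=[79 - - - - -]
Op 2: note_on(73): voice 1 is free -> assigned | voices=[79 73 - - - -]
Op 3: note_on(89): voice 2 is free -> assigned | voices=[79 73 89 - - -]
Op 4: note_on(67): voice 3 is free -> assigned | voices=[79 73 89 67 - -]
Op 5: note_on(80): voice 4 is free -> assigned | voices=[79 73 89 67 80 -]
Op 6: note_on(69): voice 5 is free -> assigned | voices=[79 73 89 67 80 69]
Op 7: note_on(77): all voices busy, STEAL voice 0 (pitch 79, oldest) -> assign | voices=[77 73 89 67 80 69]
Op 8: note_on(68): all voices busy, STEAL voice 1 (pitch 73, oldest) -> assign | voices=[77 68 89 67 80 69]
Op 9: note_on(87): all voices busy, STEAL voice 2 (pitch 89, oldest) -> assign | voices=[77 68 87 67 80 69]
Op 10: note_on(72): all voices busy, STEAL voice 3 (pitch 67, oldest) -> assign | voices=[77 68 87 72 80 69]
Op 11: note_off(69): free voice 5 | voices=[77 68 87 72 80 -]

Answer: 77 68 87 72 80 -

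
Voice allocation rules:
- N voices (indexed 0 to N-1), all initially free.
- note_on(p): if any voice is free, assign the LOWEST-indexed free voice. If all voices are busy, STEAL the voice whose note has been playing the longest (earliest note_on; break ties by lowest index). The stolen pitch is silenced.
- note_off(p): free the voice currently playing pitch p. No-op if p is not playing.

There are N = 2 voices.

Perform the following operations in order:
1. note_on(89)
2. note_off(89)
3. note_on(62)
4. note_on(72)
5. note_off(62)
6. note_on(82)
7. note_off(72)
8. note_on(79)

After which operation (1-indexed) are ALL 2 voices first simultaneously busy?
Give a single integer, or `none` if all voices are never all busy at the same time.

Answer: 4

Derivation:
Op 1: note_on(89): voice 0 is free -> assigned | voices=[89 -]
Op 2: note_off(89): free voice 0 | voices=[- -]
Op 3: note_on(62): voice 0 is free -> assigned | voices=[62 -]
Op 4: note_on(72): voice 1 is free -> assigned | voices=[62 72]
Op 5: note_off(62): free voice 0 | voices=[- 72]
Op 6: note_on(82): voice 0 is free -> assigned | voices=[82 72]
Op 7: note_off(72): free voice 1 | voices=[82 -]
Op 8: note_on(79): voice 1 is free -> assigned | voices=[82 79]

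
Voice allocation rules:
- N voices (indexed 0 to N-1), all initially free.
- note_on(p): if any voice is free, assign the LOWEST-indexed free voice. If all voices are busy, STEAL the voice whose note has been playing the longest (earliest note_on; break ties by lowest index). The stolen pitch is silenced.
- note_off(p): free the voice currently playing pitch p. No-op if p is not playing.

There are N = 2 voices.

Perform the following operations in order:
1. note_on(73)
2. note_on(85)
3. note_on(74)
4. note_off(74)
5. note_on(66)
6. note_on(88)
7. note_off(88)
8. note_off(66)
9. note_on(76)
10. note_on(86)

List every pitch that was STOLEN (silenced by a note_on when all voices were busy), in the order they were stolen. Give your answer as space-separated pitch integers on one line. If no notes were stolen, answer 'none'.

Answer: 73 85

Derivation:
Op 1: note_on(73): voice 0 is free -> assigned | voices=[73 -]
Op 2: note_on(85): voice 1 is free -> assigned | voices=[73 85]
Op 3: note_on(74): all voices busy, STEAL voice 0 (pitch 73, oldest) -> assign | voices=[74 85]
Op 4: note_off(74): free voice 0 | voices=[- 85]
Op 5: note_on(66): voice 0 is free -> assigned | voices=[66 85]
Op 6: note_on(88): all voices busy, STEAL voice 1 (pitch 85, oldest) -> assign | voices=[66 88]
Op 7: note_off(88): free voice 1 | voices=[66 -]
Op 8: note_off(66): free voice 0 | voices=[- -]
Op 9: note_on(76): voice 0 is free -> assigned | voices=[76 -]
Op 10: note_on(86): voice 1 is free -> assigned | voices=[76 86]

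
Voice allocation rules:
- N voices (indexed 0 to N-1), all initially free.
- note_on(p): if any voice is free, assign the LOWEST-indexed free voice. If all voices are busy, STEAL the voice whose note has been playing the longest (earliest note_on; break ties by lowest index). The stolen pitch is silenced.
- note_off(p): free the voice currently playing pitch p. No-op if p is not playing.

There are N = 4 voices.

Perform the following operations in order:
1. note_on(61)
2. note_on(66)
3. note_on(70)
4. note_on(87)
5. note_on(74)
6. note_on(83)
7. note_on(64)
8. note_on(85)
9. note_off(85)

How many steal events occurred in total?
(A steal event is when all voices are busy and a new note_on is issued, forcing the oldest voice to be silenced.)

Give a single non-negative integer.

Answer: 4

Derivation:
Op 1: note_on(61): voice 0 is free -> assigned | voices=[61 - - -]
Op 2: note_on(66): voice 1 is free -> assigned | voices=[61 66 - -]
Op 3: note_on(70): voice 2 is free -> assigned | voices=[61 66 70 -]
Op 4: note_on(87): voice 3 is free -> assigned | voices=[61 66 70 87]
Op 5: note_on(74): all voices busy, STEAL voice 0 (pitch 61, oldest) -> assign | voices=[74 66 70 87]
Op 6: note_on(83): all voices busy, STEAL voice 1 (pitch 66, oldest) -> assign | voices=[74 83 70 87]
Op 7: note_on(64): all voices busy, STEAL voice 2 (pitch 70, oldest) -> assign | voices=[74 83 64 87]
Op 8: note_on(85): all voices busy, STEAL voice 3 (pitch 87, oldest) -> assign | voices=[74 83 64 85]
Op 9: note_off(85): free voice 3 | voices=[74 83 64 -]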